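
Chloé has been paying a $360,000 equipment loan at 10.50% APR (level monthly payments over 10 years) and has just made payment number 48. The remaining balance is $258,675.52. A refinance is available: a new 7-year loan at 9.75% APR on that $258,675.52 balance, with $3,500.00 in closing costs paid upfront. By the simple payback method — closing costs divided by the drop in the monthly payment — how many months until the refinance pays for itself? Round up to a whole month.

Current payment = 360,000 × 10.5%/12 / (1 − (1+0.0087500)^−120) = $4,857.66.
Refinanced payment = 258,675.52 × 0.0081250 / (1 − (1+0.0081250)^−84) = $4,260.98.
Monthly savings = $4,857.66 − $4,260.98 = $596.68.
Break-even = $3,500.00 / $596.68 = 5.87 → 6 months.

6 months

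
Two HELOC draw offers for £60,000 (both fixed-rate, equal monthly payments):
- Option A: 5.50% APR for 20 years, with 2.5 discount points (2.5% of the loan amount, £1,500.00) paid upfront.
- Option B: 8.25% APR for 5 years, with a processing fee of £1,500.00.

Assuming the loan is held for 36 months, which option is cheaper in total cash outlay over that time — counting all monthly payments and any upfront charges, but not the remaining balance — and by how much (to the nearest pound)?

Option A: monthly rate = 5.5%/12 = 0.0045833; payment = 60,000 × 0.0045833 / (1 − (1+0.0045833)^−240) = £412.73.
Option B: at 8.25% the monthly rate is 0.0068750, so the payment is 60,000 × 0.0068750 / (1 − 1.0068750^−60) = £1,223.78.
Over 36 months: Option A costs 36 × £412.73 + £1,500.00 = £16,358.28; Option B costs 36 × £1,223.78 + £1,500.00 = £45,556.08.
Option A is cheaper by £45,556.08 − £16,358.28 = £29,197.80.

Option A by £29,198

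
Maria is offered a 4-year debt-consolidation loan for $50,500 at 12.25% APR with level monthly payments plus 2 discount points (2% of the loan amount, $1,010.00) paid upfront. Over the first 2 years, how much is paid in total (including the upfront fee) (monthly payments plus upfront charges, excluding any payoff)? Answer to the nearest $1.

$33,076

At 12.25% the monthly rate is 0.0102083, so the payment is 50,500 × 0.0102083 / (1 − 1.0102083^−48) = $1,336.07.
Total outlay = 24 × $1,336.07 + $1,010.00 = $33,075.68.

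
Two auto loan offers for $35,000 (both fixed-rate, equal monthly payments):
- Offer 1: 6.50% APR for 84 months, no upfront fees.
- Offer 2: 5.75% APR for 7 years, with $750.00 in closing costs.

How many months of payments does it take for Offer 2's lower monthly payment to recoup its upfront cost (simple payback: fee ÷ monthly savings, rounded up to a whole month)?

60 months

Offer 1: at 6.50% the monthly rate is 0.0054167, so the payment is 35,000 × 0.0054167 / (1 − 1.0054167^−84) = $519.73.
Offer 2: at 5.75% the monthly rate is 0.0047917, so the payment is 35,000 × 0.0047917 / (1 − 1.0047917^−84) = $507.12.
Monthly savings = $519.73 − $507.12 = $12.61.
Break-even = $750.00 / $12.61 = 59.48 → 60 months.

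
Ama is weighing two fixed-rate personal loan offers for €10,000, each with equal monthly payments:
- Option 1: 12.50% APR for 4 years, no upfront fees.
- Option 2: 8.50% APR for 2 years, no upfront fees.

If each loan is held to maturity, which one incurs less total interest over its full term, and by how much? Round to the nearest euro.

Option 1: at 12.50% the monthly rate is 0.0104167, so the payment is 10,000 × 0.0104167 / (1 − 1.0104167^−48) = €265.80.
Total interest on Option 1 = 48 × €265.80 − €10,000 = €2,758.40.
Option 2: monthly rate = 8.5%/12 = 0.0070833; payment = 10,000 × 0.0070833 / (1 − (1+0.0070833)^−24) = €454.56.
Total interest on Option 2 = 24 × €454.56 − €10,000 = €909.44.
Option 2 is lower by €1,848.96.

Option 2 by €1,849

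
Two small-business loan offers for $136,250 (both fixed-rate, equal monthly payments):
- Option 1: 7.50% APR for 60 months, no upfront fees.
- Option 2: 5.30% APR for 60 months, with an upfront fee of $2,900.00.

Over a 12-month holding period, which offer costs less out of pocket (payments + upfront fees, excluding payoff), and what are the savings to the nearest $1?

Option 1: at 7.50% the monthly rate is 0.0062500, so the payment is 136,250 × 0.0062500 / (1 − 1.0062500^−60) = $2,730.17.
Option 2: at 5.30% the monthly rate is 0.0044167, so the payment is 136,250 × 0.0044167 / (1 − 1.0044167^−60) = $2,589.97.
Over 12 months: Option 1 costs 12 × $2,730.17 = $32,762.04; Option 2 costs 12 × $2,589.97 + $2,900.00 = $33,979.64.
Option 1 is cheaper by $33,979.64 − $32,762.04 = $1,217.60.

Option 1 by $1,218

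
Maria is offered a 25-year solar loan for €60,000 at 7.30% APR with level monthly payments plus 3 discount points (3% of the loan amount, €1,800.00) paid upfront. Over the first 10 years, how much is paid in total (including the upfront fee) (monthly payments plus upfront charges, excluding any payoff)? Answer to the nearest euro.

€54,074

Monthly rate = 7.3%/12 = 0.0060833; payment = 60,000 × 0.0060833 / (1 − (1+0.0060833)^−300) = €435.62.
Total outlay = 120 × €435.62 + €1,800.00 = €54,074.40.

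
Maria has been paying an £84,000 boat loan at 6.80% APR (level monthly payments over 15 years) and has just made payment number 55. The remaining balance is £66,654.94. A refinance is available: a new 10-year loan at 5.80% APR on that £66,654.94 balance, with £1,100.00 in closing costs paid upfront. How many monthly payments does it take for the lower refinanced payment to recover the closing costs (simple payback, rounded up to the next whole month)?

Current payment = 84,000 × 6.8%/12 / (1 − (1+0.0056667)^−180) = £745.65.
Refinanced payment = 66,654.94 × 0.0048333 / (1 − (1+0.0048333)^−120) = £733.33.
Monthly savings = £745.65 − £733.33 = £12.32.
Break-even = £1,100.00 / £12.32 = 89.29 → 90 months.

90 months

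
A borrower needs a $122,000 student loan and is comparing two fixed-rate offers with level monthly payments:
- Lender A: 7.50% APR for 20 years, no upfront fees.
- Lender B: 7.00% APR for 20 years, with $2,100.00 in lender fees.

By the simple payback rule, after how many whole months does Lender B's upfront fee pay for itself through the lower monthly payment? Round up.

Lender A: monthly rate = 7.5%/12 = 0.0062500; payment = 122,000 × 0.0062500 / (1 − (1+0.0062500)^−240) = $982.82.
Lender B: at 7.00% the monthly rate is 0.0058333, so the payment is 122,000 × 0.0058333 / (1 − 1.0058333^−240) = $945.86.
Monthly savings = $982.82 − $945.86 = $36.96.
Break-even = $2,100.00 / $36.96 = 56.82 → 57 months.

57 months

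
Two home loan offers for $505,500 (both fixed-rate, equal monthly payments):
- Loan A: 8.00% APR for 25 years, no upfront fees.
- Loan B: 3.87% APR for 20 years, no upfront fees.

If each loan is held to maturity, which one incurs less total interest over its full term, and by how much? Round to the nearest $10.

Loan B by $443,570

Loan A: monthly rate = 8%/12 = 0.0066667; payment = 505,500 × 0.0066667 / (1 − (1+0.0066667)^−300) = $3,901.53.
Total interest on Loan A = 300 × $3,901.53 − $505,500 = $664,959.00.
Loan B: at 3.87% the monthly rate is 0.0032250, so the payment is 505,500 × 0.0032250 / (1 − 1.0032250^−240) = $3,028.71.
Total interest on Loan B = 240 × $3,028.71 − $505,500 = $221,390.40.
Loan B is lower by $443,568.60.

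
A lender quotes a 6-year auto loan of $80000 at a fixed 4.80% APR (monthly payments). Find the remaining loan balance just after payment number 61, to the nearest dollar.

With monthly rate i = 4.8%/12 = 0.0040000, the balance after k of n payments is P · [(1+i)^n − (1+i)^k] / [(1+i)^n − 1].
(1+0.0040000)^72 = 1.33299132 and (1+0.0040000)^61 = 1.27572328, so the balance is 80,000 × (1.33299132 − 1.27572328) / (1.33299132 − 1) = $13,758.45.

$13,758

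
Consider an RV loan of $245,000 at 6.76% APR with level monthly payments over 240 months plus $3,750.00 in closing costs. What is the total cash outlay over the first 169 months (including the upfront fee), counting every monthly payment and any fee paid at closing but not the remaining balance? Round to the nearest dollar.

Monthly rate = 6.76%/12 = 0.0056333; payment = 245,000 × 0.0056333 / (1 − (1+0.0056333)^−240) = $1,864.35.
Total outlay = 169 × $1,864.35 + $3,750.00 = $318,825.15.

$318,825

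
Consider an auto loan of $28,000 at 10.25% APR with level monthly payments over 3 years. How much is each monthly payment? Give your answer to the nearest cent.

At 10.25% the monthly rate is 0.0085417, so the payment is 28,000 × 0.0085417 / (1 − 1.0085417^−36) = $906.77.

$906.77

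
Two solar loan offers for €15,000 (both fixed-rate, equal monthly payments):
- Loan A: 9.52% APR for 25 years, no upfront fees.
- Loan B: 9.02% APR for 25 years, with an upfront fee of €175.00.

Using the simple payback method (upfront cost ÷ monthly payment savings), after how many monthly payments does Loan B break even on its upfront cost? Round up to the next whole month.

34 months

Loan A: at 9.52% the monthly rate is 0.0079333, so the payment is 15,000 × 0.0079333 / (1 − 1.0079333^−300) = €131.26.
Loan B: monthly rate = 9.02%/12 = 0.0075167; payment = 15,000 × 0.0075167 / (1 − (1+0.0075167)^−300) = €126.08.
Monthly savings = €131.26 − €126.08 = €5.18.
Break-even = €175.00 / €5.18 = 33.78 → 34 months.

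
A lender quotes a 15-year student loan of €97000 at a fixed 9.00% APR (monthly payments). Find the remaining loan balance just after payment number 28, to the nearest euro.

With monthly rate i = 9%/12 = 0.0075000, the balance after k of n payments is P · [(1+i)^n − (1+i)^k] / [(1+i)^n − 1].
(1+0.0075000)^180 = 3.83804327 and (1+0.0075000)^28 = 1.23271175, so the balance is 97,000 × (3.83804327 − 1.23271175) / (3.83804327 − 1) = €89,046.27.

€89,046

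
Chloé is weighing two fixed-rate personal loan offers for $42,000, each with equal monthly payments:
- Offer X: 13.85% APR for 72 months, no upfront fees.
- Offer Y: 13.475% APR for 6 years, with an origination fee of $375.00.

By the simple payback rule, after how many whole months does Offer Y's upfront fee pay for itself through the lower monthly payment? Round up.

45 months

Offer X: at 13.85% the monthly rate is 0.0115417, so the payment is 42,000 × 0.0115417 / (1 − 1.0115417^−72) = $862.07.
Offer Y: at 13.475% the monthly rate is 0.0112292, so the payment is 42,000 × 0.0112292 / (1 − 1.0112292^−72) = $853.68.
Monthly savings = $862.07 − $853.68 = $8.39.
Break-even = $375.00 / $8.39 = 44.70 → 45 months.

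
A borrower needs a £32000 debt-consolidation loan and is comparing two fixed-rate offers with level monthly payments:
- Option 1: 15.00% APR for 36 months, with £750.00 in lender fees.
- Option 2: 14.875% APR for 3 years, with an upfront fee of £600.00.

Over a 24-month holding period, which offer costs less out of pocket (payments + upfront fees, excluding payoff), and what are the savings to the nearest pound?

Option 1: monthly rate = 15%/12 = 0.0125000; payment = 32,000 × 0.0125000 / (1 − (1+0.0125000)^−36) = £1,109.29.
Option 2: at 14.875% the monthly rate is 0.0123958, so the payment is 32,000 × 0.0123958 / (1 − 1.0123958^−36) = £1,107.33.
Over 24 months: Option 1 costs 24 × £1,109.29 + £750.00 = £27,372.96; Option 2 costs 24 × £1,107.33 + £600.00 = £27,175.92.
Option 2 is cheaper by £27,372.96 − £27,175.92 = £197.04.

Option 2 by £197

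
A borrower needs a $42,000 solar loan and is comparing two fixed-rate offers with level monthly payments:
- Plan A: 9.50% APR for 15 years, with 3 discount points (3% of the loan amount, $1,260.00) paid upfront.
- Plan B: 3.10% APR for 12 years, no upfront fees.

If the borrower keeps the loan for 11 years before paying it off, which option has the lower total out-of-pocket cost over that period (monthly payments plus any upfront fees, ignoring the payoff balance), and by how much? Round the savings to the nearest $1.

Plan A: monthly rate = 9.5%/12 = 0.0079167; payment = 42,000 × 0.0079167 / (1 − (1+0.0079167)^−180) = $438.57.
Plan B: at 3.10% the monthly rate is 0.0025833, so the payment is 42,000 × 0.0025833 / (1 − 1.0025833^−144) = $349.64.
Over 132 months: Plan A costs 132 × $438.57 + $1,260.00 = $59,151.24; Plan B costs 132 × $349.64 = $46,152.48.
Plan B is cheaper by $59,151.24 − $46,152.48 = $12,998.76.

Plan B by $12,999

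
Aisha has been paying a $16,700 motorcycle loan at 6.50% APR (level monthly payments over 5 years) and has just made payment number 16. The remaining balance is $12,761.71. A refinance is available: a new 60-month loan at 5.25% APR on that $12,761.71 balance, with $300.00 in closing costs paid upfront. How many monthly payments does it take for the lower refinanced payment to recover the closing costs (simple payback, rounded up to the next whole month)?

4 months

Current payment = 16,700 × 6.5%/12 / (1 − (1+0.0054167)^−60) = $326.75.
Refinanced payment = 12,761.71 × 0.0043750 / (1 − (1+0.0043750)^−60) = $242.29.
Monthly savings = $326.75 − $242.29 = $84.46.
Break-even = $300.00 / $84.46 = 3.55 → 4 months.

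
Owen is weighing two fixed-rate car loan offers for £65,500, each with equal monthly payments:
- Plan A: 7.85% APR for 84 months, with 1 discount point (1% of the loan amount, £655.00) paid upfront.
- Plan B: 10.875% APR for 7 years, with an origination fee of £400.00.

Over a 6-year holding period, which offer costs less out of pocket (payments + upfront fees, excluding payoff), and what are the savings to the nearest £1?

Plan A by £7,032

Plan A: at 7.85% the monthly rate is 0.0065417, so the payment is 65,500 × 0.0065417 / (1 − 1.0065417^−84) = £1,016.01.
Plan B: at 10.875% the monthly rate is 0.0090625, so the payment is 65,500 × 0.0090625 / (1 − 1.0090625^−84) = £1,117.22.
Over 72 months: Plan A costs 72 × £1,016.01 + £655.00 = £73,807.72; Plan B costs 72 × £1,117.22 + £400.00 = £80,839.84.
Plan A is cheaper by £80,839.84 − £73,807.72 = £7,032.12.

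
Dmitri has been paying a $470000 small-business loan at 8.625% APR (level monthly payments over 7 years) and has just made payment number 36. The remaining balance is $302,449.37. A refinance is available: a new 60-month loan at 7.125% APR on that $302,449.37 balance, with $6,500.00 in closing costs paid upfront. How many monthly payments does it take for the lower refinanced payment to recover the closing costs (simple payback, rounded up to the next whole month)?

Current payment = 470,000 × 8.625%/12 / (1 − (1+0.0071875)^−84) = $7,472.73.
Refinanced payment = 302,449.37 × 0.0059375 / (1 − (1+0.0059375)^−60) = $6,006.71.
Monthly savings = $7,472.73 − $6,006.71 = $1,466.02.
Break-even = $6,500.00 / $1,466.02 = 4.43 → 5 months.

5 months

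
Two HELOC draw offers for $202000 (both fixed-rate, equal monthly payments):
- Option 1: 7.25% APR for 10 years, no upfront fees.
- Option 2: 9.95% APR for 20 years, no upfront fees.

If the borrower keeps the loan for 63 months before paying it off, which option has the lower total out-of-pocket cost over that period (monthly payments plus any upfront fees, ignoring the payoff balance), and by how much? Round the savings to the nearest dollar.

Option 1: monthly rate = 7.25%/12 = 0.0060417; payment = 202,000 × 0.0060417 / (1 − (1+0.0060417)^−120) = $2,371.50.
Option 2: at 9.95% the monthly rate is 0.0082917, so the payment is 202,000 × 0.0082917 / (1 − 1.0082917^−240) = $1,942.66.
Over 63 months: Option 1 costs 63 × $2,371.50 = $149,404.50; Option 2 costs 63 × $1,942.66 = $122,387.58.
Option 2 is cheaper by $149,404.50 − $122,387.58 = $27,016.92.

Option 2 by $27,017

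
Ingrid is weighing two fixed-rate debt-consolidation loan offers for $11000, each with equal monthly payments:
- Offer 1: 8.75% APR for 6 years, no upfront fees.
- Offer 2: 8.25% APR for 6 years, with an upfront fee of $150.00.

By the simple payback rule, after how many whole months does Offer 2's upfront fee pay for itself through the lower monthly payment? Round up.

56 months

Offer 1: at 8.75% the monthly rate is 0.0072917, so the payment is 11,000 × 0.0072917 / (1 − 1.0072917^−72) = $196.92.
Offer 2: at 8.25% the monthly rate is 0.0068750, so the payment is 11,000 × 0.0068750 / (1 − 1.0068750^−72) = $194.21.
Monthly savings = $196.92 − $194.21 = $2.71.
Break-even = $150.00 / $2.71 = 55.35 → 56 months.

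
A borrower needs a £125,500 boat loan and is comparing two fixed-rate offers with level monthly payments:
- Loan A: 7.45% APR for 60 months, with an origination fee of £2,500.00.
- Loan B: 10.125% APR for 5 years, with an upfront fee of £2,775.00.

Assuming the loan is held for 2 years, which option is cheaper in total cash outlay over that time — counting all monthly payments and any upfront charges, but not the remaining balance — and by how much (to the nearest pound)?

Loan A: monthly rate = 7.45%/12 = 0.0062083; payment = 125,500 × 0.0062083 / (1 − (1+0.0062083)^−60) = £2,511.78.
Loan B: at 10.125% the monthly rate is 0.0084375, so the payment is 125,500 × 0.0084375 / (1 − 1.0084375^−60) = £2,674.23.
Over 24 months: Loan A costs 24 × £2,511.78 + £2,500.00 = £62,782.72; Loan B costs 24 × £2,674.23 + £2,775.00 = £66,956.52.
Loan A is cheaper by £66,956.52 − £62,782.72 = £4,173.80.

Loan A by £4,174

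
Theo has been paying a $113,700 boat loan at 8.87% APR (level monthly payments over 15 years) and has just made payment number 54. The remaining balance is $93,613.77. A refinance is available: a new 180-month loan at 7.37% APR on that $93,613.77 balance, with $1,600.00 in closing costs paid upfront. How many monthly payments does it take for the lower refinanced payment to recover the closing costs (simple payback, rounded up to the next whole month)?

6 months

Current payment = 113,700 × 8.87%/12 / (1 − (1+0.0073917)^−180) = $1,144.44.
Refinanced payment = 93,613.77 × 0.0061417 / (1 − (1+0.0061417)^−180) = $860.91.
Monthly savings = $1,144.44 − $860.91 = $283.53.
Break-even = $1,600.00 / $283.53 = 5.64 → 6 months.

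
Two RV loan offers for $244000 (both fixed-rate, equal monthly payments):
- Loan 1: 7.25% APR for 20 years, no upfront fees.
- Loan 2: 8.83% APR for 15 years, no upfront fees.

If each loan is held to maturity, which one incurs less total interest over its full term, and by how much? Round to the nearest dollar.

Loan 2 by $21,809

Loan 1: monthly rate = 7.25%/12 = 0.0060417; payment = 244,000 × 0.0060417 / (1 − (1+0.0060417)^−240) = $1,928.52.
Total interest on Loan 1 = 240 × $1,928.52 − $244,000 = $218,844.80.
Loan 2: at 8.83% the monthly rate is 0.0073583, so the payment is 244,000 × 0.0073583 / (1 − 1.0073583^−180) = $2,450.20.
Total interest on Loan 2 = 180 × $2,450.20 − $244,000 = $197,036.00.
Loan 2 is lower by $21,808.80.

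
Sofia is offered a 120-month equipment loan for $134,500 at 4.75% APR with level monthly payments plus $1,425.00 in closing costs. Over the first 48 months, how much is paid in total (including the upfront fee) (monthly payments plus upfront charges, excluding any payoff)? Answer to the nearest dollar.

$69,115

At 4.75% the monthly rate is 0.0039583, so the payment is 134,500 × 0.0039583 / (1 − 1.0039583^−120) = $1,410.20.
Total outlay = 48 × $1,410.20 + $1,425.00 = $69,114.60.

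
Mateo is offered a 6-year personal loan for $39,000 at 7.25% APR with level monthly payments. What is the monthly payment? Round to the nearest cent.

$669.60

At 7.25% the monthly rate is 0.0060417, so the payment is 39,000 × 0.0060417 / (1 − 1.0060417^−72) = $669.60.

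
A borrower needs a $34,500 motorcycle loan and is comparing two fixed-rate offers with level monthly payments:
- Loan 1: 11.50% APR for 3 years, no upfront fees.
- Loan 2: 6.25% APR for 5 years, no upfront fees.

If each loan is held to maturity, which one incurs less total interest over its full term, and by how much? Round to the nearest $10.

Loan 2 by $700

Loan 1: at 11.50% the monthly rate is 0.0095833, so the payment is 34,500 × 0.0095833 / (1 − 1.0095833^−36) = $1,137.67.
Total interest on Loan 1 = 36 × $1,137.67 − $34,500 = $6,456.12.
Loan 2: monthly rate = 6.25%/12 = 0.0052083; payment = 34,500 × 0.0052083 / (1 − (1+0.0052083)^−60) = $671.00.
Total interest on Loan 2 = 60 × $671.00 − $34,500 = $5,760.00.
Loan 2 is lower by $696.12.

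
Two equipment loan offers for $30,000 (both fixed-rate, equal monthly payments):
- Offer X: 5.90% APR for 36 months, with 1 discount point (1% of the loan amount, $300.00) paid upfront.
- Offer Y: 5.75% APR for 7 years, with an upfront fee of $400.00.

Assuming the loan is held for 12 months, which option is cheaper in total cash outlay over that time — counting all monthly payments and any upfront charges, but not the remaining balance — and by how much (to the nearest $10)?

Offer X: monthly rate = 5.9%/12 = 0.0049167; payment = 30,000 × 0.0049167 / (1 − (1+0.0049167)^−36) = $911.30.
Offer Y: at 5.75% the monthly rate is 0.0047917, so the payment is 30,000 × 0.0047917 / (1 − 1.0047917^−84) = $434.67.
Over 12 months: Offer X costs 12 × $911.30 + $300.00 = $11,235.60; Offer Y costs 12 × $434.67 + $400.00 = $5,616.04.
Offer Y is cheaper by $11,235.60 − $5,616.04 = $5,619.56.

Offer Y by $5,620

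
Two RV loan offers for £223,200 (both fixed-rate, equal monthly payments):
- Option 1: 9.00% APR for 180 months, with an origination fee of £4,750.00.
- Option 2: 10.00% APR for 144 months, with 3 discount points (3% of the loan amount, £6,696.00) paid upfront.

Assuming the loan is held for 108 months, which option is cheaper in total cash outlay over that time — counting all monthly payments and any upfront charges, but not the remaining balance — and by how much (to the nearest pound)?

Option 1 by £45,532

Option 1: monthly rate = 9%/12 = 0.0075000; payment = 223,200 × 0.0075000 / (1 − (1+0.0075000)^−180) = £2,263.84.
Option 2: at 10.00% the monthly rate is 0.0083333, so the payment is 223,200 × 0.0083333 / (1 − 1.0083333^−144) = £2,667.41.
Over 108 months: Option 1 costs 108 × £2,263.84 + £4,750.00 = £249,244.72; Option 2 costs 108 × £2,667.41 + £6,696.00 = £294,776.28.
Option 1 is cheaper by £294,776.28 − £249,244.72 = £45,531.56.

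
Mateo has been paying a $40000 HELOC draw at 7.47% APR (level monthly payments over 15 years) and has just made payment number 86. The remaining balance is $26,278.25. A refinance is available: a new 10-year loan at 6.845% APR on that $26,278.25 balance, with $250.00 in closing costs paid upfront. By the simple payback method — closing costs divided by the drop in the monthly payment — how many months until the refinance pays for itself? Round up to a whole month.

4 months

Current payment = 40,000 × 7.47%/12 / (1 − (1+0.0062250)^−180) = $370.12.
Refinanced payment = 26,278.25 × 0.0057042 / (1 − (1+0.0057042)^−120) = $303.02.
Monthly savings = $370.12 − $303.02 = $67.10.
Break-even = $250.00 / $67.10 = 3.73 → 4 months.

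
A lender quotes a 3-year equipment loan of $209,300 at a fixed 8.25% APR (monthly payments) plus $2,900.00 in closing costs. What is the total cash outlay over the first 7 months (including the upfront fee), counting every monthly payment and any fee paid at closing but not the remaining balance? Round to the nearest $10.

At 8.25% the monthly rate is 0.0068750, so the payment is 209,300 × 0.0068750 / (1 − 1.0068750^−36) = $6,582.87.
Total outlay = 7 × $6,582.87 + $2,900.00 = $48,980.09.

$48,980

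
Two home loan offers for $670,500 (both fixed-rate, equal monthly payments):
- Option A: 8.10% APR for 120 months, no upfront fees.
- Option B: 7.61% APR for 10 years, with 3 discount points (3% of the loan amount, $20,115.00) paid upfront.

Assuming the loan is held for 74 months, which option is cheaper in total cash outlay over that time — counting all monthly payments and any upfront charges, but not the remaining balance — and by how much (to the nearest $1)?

Option A by $7,314

Option A: monthly rate = 8.1%/12 = 0.0067500; payment = 670,500 × 0.0067500 / (1 − (1+0.0067500)^−120) = $8,170.49.
Option B: monthly rate = 7.61%/12 = 0.0063417; payment = 670,500 × 0.0063417 / (1 − (1+0.0063417)^−120) = $7,997.50.
Over 74 months: Option A costs 74 × $8,170.49 = $604,616.26; Option B costs 74 × $7,997.50 + $20,115.00 = $611,930.00.
Option A is cheaper by $611,930.00 − $604,616.26 = $7,313.74.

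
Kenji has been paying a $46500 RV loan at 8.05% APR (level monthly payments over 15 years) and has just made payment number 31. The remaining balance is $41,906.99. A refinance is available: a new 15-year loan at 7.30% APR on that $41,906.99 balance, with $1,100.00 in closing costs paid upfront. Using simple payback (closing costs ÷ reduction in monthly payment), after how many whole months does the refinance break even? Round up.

18 months

Current payment = 46,500 × 8.05%/12 / (1 − (1+0.0067083)^−180) = $445.72.
Refinanced payment = 41,906.99 × 0.0060833 / (1 − (1+0.0060833)^−180) = $383.74.
Monthly savings = $445.72 − $383.74 = $61.98.
Break-even = $1,100.00 / $61.98 = 17.75 → 18 months.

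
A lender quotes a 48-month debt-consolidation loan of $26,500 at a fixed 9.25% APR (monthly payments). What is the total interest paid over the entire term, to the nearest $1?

At 9.25% the monthly rate is 0.0077083, so the payment is 26,500 × 0.0077083 / (1 − 1.0077083^−48) = $662.60.
Total paid = 48 × $662.60 = $31,804.80; interest = $31,804.80 − $26,500 = $5,304.80.

$5,305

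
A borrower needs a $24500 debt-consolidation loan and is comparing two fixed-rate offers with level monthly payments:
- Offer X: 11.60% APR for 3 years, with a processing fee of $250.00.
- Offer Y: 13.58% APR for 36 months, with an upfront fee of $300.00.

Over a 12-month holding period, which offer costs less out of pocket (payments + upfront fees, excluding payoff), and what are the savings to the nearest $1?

Offer X: at 11.60% the monthly rate is 0.0096667, so the payment is 24,500 × 0.0096667 / (1 − 1.0096667^−36) = $809.08.
Offer Y: monthly rate = 13.58%/12 = 0.0113167; payment = 24,500 × 0.0113167 / (1 − (1+0.0113167)^−36) = $832.36.
Over 12 months: Offer X costs 12 × $809.08 + $250.00 = $9,958.96; Offer Y costs 12 × $832.36 + $300.00 = $10,288.32.
Offer X is cheaper by $10,288.32 − $9,958.96 = $329.36.

Offer X by $329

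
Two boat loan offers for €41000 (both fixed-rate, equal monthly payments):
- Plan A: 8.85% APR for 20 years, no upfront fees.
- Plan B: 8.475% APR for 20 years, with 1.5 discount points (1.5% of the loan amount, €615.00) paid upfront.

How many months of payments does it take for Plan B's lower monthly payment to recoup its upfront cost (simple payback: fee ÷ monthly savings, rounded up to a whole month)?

63 months

Plan A: at 8.85% the monthly rate is 0.0073750, so the payment is 41,000 × 0.0073750 / (1 − 1.0073750^−240) = €364.94.
Plan B: monthly rate = 8.475%/12 = 0.0070625; payment = 41,000 × 0.0070625 / (1 − (1+0.0070625)^−240) = €355.16.
Monthly savings = €364.94 − €355.16 = €9.78.
Break-even = €615.00 / €9.78 = 62.88 → 63 months.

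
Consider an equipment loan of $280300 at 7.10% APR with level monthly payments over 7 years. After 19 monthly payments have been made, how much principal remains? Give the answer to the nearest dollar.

$228,465

With monthly rate i = 7.1%/12 = 0.0059167, the balance after k of n payments is P · [(1+i)^n − (1+i)^k] / [(1+i)^n − 1].
(1+0.0059167)^84 = 1.64137693 and (1+0.0059167)^19 = 1.11860839, so the balance is 280,300 × (1.64137693 − 1.11860839) / (1.64137693 − 1) = $228,464.75.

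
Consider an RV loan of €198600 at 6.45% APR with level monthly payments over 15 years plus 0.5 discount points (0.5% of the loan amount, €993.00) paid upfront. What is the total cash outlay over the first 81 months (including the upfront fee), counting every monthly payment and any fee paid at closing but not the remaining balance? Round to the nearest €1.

Monthly rate = 6.45%/12 = 0.0053750; payment = 198,600 × 0.0053750 / (1 − (1+0.0053750)^−180) = €1,724.57.
Total outlay = 81 × €1,724.57 + €993.00 = €140,683.17.

€140,683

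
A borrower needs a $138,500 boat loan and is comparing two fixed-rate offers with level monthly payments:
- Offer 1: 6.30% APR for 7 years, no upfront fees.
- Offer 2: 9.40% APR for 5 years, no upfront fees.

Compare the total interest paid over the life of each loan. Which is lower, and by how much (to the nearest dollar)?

Offer 1 by $2,486

Offer 1: monthly rate = 6.3%/12 = 0.0052500; payment = 138,500 × 0.0052500 / (1 − (1+0.0052500)^−84) = $2,043.26.
Total interest on Offer 1 = 84 × $2,043.26 − $138,500 = $33,133.84.
Offer 2: at 9.40% the monthly rate is 0.0078333, so the payment is 138,500 × 0.0078333 / (1 − 1.0078333^−60) = $2,901.99.
Total interest on Offer 2 = 60 × $2,901.99 − $138,500 = $35,619.40.
Offer 1 is lower by $2,485.56.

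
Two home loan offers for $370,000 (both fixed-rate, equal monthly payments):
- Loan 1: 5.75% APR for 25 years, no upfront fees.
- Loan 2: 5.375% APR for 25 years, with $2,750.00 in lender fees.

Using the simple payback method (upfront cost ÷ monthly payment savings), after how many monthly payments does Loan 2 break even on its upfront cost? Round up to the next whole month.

34 months

Loan 1: at 5.75% the monthly rate is 0.0047917, so the payment is 370,000 × 0.0047917 / (1 − 1.0047917^−300) = $2,327.69.
Loan 2: monthly rate = 5.375%/12 = 0.0044792; payment = 370,000 × 0.0044792 / (1 − (1+0.0044792)^−300) = $2,244.59.
Monthly savings = $2,327.69 − $2,244.59 = $83.10.
Break-even = $2,750.00 / $83.10 = 33.09 → 34 months.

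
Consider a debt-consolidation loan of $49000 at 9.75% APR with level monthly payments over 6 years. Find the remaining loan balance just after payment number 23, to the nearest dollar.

With monthly rate i = 9.75%/12 = 0.0081250, the balance after k of n payments is P · [(1+i)^n − (1+i)^k] / [(1+i)^n − 1].
(1+0.0081250)^72 = 1.79075306 and (1+0.0081250)^23 = 1.20456669, so the balance is 49,000 × (1.79075306 − 1.20456669) / (1.79075306 − 1) = $36,323.77.

$36,324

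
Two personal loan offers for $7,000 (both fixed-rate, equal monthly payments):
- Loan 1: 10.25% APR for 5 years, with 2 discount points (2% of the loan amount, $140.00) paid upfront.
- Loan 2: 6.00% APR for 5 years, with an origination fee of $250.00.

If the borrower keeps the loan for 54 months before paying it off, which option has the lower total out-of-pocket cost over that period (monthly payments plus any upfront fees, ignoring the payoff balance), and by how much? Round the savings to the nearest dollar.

Loan 2 by $660

Loan 1: at 10.25% the monthly rate is 0.0085417, so the payment is 7,000 × 0.0085417 / (1 − 1.0085417^−60) = $149.59.
Loan 2: at 6.00% the monthly rate is 0.0050000, so the payment is 7,000 × 0.0050000 / (1 − 1.0050000^−60) = $135.33.
Over 54 months: Loan 1 costs 54 × $149.59 + $140.00 = $8,217.86; Loan 2 costs 54 × $135.33 + $250.00 = $7,557.82.
Loan 2 is cheaper by $8,217.86 − $7,557.82 = $660.04.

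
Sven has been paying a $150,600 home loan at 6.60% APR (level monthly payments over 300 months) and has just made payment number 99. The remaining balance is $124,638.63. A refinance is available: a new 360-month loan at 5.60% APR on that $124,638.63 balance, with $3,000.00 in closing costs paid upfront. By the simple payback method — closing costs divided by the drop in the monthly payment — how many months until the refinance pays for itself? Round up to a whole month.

Current payment = 150,600 × 6.6%/12 / (1 − (1+0.0055000)^−300) = $1,026.29.
Refinanced payment = 124,638.63 × 0.0046667 / (1 − (1+0.0046667)^−360) = $715.52.
Monthly savings = $1,026.29 − $715.52 = $310.77.
Break-even = $3,000.00 / $310.77 = 9.65 → 10 months.

10 months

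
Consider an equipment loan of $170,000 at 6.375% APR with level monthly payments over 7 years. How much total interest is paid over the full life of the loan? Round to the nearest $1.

$41,187

Monthly rate = 6.375%/12 = 0.0053125; payment = 170,000 × 0.0053125 / (1 − (1+0.0053125)^−84) = $2,514.13.
Total paid = 84 × $2,514.13 = $211,186.92; interest = $211,186.92 − $170,000 = $41,186.92.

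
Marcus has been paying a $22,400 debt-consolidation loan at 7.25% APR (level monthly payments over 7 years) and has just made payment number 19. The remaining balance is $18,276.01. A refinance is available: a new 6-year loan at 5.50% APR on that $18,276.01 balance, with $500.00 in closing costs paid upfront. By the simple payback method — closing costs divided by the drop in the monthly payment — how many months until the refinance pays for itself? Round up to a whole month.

Current payment = 22,400 × 7.25%/12 / (1 − (1+0.0060417)^−84) = $340.82.
Refinanced payment = 18,276.01 × 0.0045833 / (1 − (1+0.0045833)^−72) = $298.59.
Monthly savings = $340.82 − $298.59 = $42.23.
Break-even = $500.00 / $42.23 = 11.84 → 12 months.

12 months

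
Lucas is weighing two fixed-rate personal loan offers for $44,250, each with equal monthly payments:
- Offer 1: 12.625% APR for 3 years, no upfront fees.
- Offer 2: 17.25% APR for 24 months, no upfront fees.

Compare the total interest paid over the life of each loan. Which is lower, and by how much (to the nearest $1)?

Offer 1: at 12.625% the monthly rate is 0.0105208, so the payment is 44,250 × 0.0105208 / (1 − 1.0105208^−36) = $1,482.98.
Total interest on Offer 1 = 36 × $1,482.98 − $44,250 = $9,137.28.
Offer 2: monthly rate = 17.25%/12 = 0.0143750; payment = 44,250 × 0.0143750 / (1 − (1+0.0143750)^−24) = $2,193.14.
Total interest on Offer 2 = 24 × $2,193.14 − $44,250 = $8,385.36.
Offer 2 is lower by $751.92.

Offer 2 by $752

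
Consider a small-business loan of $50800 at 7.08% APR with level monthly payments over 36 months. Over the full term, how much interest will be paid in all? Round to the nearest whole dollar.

$5,735

Monthly rate = 7.08%/12 = 0.0059000; payment = 50,800 × 0.0059000 / (1 − (1+0.0059000)^−36) = $1,570.42.
Total paid = 36 × $1,570.42 = $56,535.12; interest = $56,535.12 − $50,800 = $5,735.12.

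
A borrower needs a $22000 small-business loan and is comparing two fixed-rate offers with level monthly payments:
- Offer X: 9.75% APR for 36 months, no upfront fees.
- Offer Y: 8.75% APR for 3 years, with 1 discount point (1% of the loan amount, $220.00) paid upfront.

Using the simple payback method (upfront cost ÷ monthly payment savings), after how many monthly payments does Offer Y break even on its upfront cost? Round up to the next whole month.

22 months

Offer X: at 9.75% the monthly rate is 0.0081250, so the payment is 22,000 × 0.0081250 / (1 − 1.0081250^−36) = $707.30.
Offer Y: monthly rate = 8.75%/12 = 0.0072917; payment = 22,000 × 0.0072917 / (1 − (1+0.0072917)^−36) = $697.04.
Monthly savings = $707.30 − $697.04 = $10.26.
Break-even = $220.00 / $10.26 = 21.44 → 22 months.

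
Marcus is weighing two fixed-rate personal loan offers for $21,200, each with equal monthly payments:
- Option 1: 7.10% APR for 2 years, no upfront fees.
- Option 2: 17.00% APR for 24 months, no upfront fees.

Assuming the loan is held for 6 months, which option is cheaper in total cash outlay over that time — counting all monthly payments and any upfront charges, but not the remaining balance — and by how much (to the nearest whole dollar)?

Option 1: at 7.10% the monthly rate is 0.0059167, so the payment is 21,200 × 0.0059167 / (1 − 1.0059167^−24) = $950.14.
Option 2: at 17.00% the monthly rate is 0.0141667, so the payment is 21,200 × 0.0141667 / (1 − 1.0141667^−24) = $1,048.18.
Over 6 months: Option 1 costs 6 × $950.14 = $5,700.84; Option 2 costs 6 × $1,048.18 = $6,289.08.
Option 1 is cheaper by $6,289.08 − $5,700.84 = $588.24.

Option 1 by $588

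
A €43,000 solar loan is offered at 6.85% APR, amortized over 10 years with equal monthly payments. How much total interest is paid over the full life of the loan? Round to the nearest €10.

€16,510

At 6.85% the monthly rate is 0.0057083, so the payment is 43,000 × 0.0057083 / (1 − 1.0057083^−120) = €495.95.
Total paid = 120 × €495.95 = €59,514.00; interest = €59,514.00 − €43,000 = €16,514.00.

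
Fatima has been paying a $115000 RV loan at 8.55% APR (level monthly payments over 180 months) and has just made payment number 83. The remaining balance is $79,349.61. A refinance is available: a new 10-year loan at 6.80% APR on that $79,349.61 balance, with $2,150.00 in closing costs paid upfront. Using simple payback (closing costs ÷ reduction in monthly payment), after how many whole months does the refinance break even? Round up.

10 months

Current payment = 115,000 × 8.55%/12 / (1 − (1+0.0071250)^−180) = $1,135.82.
Refinanced payment = 79,349.61 × 0.0056667 / (1 − (1+0.0056667)^−120) = $913.16.
Monthly savings = $1,135.82 − $913.16 = $222.66.
Break-even = $2,150.00 / $222.66 = 9.66 → 10 months.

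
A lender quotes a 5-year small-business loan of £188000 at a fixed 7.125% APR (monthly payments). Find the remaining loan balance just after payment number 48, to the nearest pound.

With monthly rate i = 7.125%/12 = 0.0059375, the balance after k of n payments is P · [(1+i)^n − (1+i)^k] / [(1+i)^n − 1].
(1+0.0059375)^60 = 1.42646100 and (1+0.0059375)^48 = 1.32864183, so the balance is 188,000 × (1.42646100 − 1.32864183) / (1.42646100 − 1) = £43,122.36.

£43,122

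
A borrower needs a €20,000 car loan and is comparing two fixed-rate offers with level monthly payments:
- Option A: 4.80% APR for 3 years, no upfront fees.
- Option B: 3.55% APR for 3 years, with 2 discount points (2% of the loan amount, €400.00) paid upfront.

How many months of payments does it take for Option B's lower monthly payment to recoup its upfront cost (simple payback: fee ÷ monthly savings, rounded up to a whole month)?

Option A: at 4.80% the monthly rate is 0.0040000, so the payment is 20,000 × 0.0040000 / (1 − 1.0040000^−36) = €597.62.
Option B: monthly rate = 3.55%/12 = 0.0029583; payment = 20,000 × 0.0029583 / (1 − (1+0.0029583)^−36) = €586.48.
Monthly savings = €597.62 − €586.48 = €11.14.
Break-even = €400.00 / €11.14 = 35.91 → 36 months.

36 months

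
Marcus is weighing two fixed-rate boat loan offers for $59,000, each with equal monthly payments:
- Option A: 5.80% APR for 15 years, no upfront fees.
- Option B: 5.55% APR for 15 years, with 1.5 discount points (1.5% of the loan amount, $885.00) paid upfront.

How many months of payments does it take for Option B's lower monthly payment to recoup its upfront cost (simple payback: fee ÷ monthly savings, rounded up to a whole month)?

Option A: at 5.80% the monthly rate is 0.0048333, so the payment is 59,000 × 0.0048333 / (1 − 1.0048333^−180) = $491.52.
Option B: at 5.55% the monthly rate is 0.0046250, so the payment is 59,000 × 0.0046250 / (1 − 1.0046250^−180) = $483.65.
Monthly savings = $491.52 − $483.65 = $7.87.
Break-even = $885.00 / $7.87 = 112.45 → 113 months.

113 months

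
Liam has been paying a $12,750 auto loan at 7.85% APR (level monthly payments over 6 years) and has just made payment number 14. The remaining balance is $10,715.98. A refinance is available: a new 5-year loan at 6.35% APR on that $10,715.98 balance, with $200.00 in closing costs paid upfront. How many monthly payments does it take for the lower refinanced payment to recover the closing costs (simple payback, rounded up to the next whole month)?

Current payment = 12,750 × 7.85%/12 / (1 − (1+0.0065417)^−72) = $222.62.
Refinanced payment = 10,715.98 × 0.0052917 / (1 − (1+0.0052917)^−60) = $208.92.
Monthly savings = $222.62 − $208.92 = $13.70.
Break-even = $200.00 / $13.70 = 14.60 → 15 months.

15 months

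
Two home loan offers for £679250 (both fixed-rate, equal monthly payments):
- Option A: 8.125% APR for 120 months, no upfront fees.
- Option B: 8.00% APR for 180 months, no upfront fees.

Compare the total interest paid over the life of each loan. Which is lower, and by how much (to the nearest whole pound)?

Option A: at 8.125% the monthly rate is 0.0067708, so the payment is 679,250 × 0.0067708 / (1 − 1.0067708^−120) = £8,286.11.
Total interest on Option A = 120 × £8,286.11 − £679,250 = £315,083.20.
Option B: monthly rate = 8%/12 = 0.0066667; payment = 679,250 × 0.0066667 / (1 − (1+0.0066667)^−180) = £6,491.27.
Total interest on Option B = 180 × £6,491.27 − £679,250 = £489,178.60.
Option A is lower by £174,095.40.

Option A by £174,095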